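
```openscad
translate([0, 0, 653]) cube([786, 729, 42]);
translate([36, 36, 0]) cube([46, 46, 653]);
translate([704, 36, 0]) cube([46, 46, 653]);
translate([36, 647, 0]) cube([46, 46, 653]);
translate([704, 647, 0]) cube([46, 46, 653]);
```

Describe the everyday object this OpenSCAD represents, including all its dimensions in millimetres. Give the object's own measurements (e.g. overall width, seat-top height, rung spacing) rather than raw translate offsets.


A table: top 786 mm (x) × 729 mm (y), 42 mm thick, upper face at z = 695 mm, on four 46×46 mm square legs, each inset 36 mm from the nearest pair of top edges from z = 0 to the bottom of the top.


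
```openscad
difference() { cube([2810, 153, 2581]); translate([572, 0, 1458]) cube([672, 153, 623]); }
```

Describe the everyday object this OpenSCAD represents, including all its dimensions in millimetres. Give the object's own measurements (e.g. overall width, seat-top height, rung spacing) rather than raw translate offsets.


A wall 2810 mm long (x), 153 mm thick (y), 2581 mm tall, with a rectangular window opening cut through it. The opening is 672 mm wide and 623 mm tall; its sill is at z = 1458 mm and its near (−x) edge is 572 mm from the wall's −x end. The opening passes through the full wall thickness.


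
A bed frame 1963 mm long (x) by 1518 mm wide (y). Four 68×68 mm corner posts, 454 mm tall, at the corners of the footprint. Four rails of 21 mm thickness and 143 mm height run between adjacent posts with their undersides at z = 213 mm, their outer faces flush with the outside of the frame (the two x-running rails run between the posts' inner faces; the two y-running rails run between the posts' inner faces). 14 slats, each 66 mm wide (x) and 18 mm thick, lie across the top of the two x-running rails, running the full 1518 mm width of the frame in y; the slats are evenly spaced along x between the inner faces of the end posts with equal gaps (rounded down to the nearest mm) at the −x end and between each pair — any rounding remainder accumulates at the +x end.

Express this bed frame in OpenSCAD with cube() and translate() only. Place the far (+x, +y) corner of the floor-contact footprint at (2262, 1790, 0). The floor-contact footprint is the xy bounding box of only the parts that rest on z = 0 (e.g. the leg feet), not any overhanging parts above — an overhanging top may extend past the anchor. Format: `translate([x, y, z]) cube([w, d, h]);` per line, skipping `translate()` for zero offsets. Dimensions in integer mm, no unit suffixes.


translate([299, 272, 0]) cube([68, 68, 454]);
translate([299, 1722, 0]) cube([68, 68, 454]);
translate([2194, 272, 0]) cube([68, 68, 454]);
translate([2194, 1722, 0]) cube([68, 68, 454]);
translate([367, 272, 213]) cube([1827, 21, 143]);
translate([367, 1769, 213]) cube([1827, 21, 143]);
translate([299, 340, 213]) cube([21, 1382, 143]);
translate([2241, 340, 213]) cube([21, 1382, 143]);
translate([427, 272, 356]) cube([66, 1518, 18]);
translate([553, 272, 356]) cube([66, 1518, 18]);
translate([679, 272, 356]) cube([66, 1518, 18]);
translate([805, 272, 356]) cube([66, 1518, 18]);
translate([931, 272, 356]) cube([66, 1518, 18]);
translate([1057, 272, 356]) cube([66, 1518, 18]);
translate([1183, 272, 356]) cube([66, 1518, 18]);
translate([1309, 272, 356]) cube([66, 1518, 18]);
translate([1435, 272, 356]) cube([66, 1518, 18]);
translate([1561, 272, 356]) cube([66, 1518, 18]);
translate([1687, 272, 356]) cube([66, 1518, 18]);
translate([1813, 272, 356]) cube([66, 1518, 18]);
translate([1939, 272, 356]) cube([66, 1518, 18]);
translate([2065, 272, 356]) cube([66, 1518, 18]);


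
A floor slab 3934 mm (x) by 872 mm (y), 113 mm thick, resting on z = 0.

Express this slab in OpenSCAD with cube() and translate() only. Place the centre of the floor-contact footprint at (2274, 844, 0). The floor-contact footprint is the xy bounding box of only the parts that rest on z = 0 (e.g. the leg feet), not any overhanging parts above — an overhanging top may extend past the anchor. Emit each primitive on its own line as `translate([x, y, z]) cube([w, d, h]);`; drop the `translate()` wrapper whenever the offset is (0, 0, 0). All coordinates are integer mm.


translate([307, 408, 0]) cube([3934, 872, 113]);


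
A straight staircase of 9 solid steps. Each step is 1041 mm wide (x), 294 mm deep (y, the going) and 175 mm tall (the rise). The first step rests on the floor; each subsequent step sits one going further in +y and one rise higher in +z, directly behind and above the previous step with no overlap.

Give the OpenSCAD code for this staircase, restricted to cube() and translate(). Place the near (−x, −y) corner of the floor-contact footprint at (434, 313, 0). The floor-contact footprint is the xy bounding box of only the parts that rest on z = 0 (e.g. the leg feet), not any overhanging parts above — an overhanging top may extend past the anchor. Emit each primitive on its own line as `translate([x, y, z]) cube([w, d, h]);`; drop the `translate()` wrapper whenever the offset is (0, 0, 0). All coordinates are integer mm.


translate([434, 313, 0]) cube([1041, 294, 175]);
translate([434, 607, 175]) cube([1041, 294, 175]);
translate([434, 901, 350]) cube([1041, 294, 175]);
translate([434, 1195, 525]) cube([1041, 294, 175]);
translate([434, 1489, 700]) cube([1041, 294, 175]);
translate([434, 1783, 875]) cube([1041, 294, 175]);
translate([434, 2077, 1050]) cube([1041, 294, 175]);
translate([434, 2371, 1225]) cube([1041, 294, 175]);
translate([434, 2665, 1400]) cube([1041, 294, 175]);


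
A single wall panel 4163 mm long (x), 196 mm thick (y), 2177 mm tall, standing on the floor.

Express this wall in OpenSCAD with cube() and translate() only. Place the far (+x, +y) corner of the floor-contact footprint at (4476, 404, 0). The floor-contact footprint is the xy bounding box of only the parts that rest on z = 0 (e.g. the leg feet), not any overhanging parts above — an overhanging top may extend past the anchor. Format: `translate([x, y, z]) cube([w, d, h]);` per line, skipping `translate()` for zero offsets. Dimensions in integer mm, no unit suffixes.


translate([313, 208, 0]) cube([4163, 196, 2177]);


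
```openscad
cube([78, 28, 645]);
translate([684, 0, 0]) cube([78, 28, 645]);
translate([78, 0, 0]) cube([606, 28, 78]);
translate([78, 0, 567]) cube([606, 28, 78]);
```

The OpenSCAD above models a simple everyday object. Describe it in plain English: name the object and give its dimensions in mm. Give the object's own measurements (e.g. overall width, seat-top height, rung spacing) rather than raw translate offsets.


A rectangular picture frame lying in the x–z plane (depth along y). The opening is 606 mm wide (x) by 489 mm tall (z), surrounded by a border 78 mm wide on all four sides. The frame is 28 mm deep and is made of two full-height vertical stiles with two horizontal rails fitted between them.


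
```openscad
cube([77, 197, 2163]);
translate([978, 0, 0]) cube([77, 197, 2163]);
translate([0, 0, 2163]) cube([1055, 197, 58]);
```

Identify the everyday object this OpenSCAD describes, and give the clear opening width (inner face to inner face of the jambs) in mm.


A door frame. The clear opening width is 901 mm.

Two 2163 mm tall posts with a header on top — a door frame. The left jamb is 77 mm wide at x = 0; the right jamb starts at x = 978. The clear opening is 978 − 77 = 901 mm.


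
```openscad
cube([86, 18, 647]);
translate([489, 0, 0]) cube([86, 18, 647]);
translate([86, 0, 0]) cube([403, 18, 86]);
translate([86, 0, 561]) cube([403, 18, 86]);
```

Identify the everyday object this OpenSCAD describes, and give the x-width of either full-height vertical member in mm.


A picture frame. The border width is 86 mm.

Four thin pieces enclosing a rectangular opening — a picture frame. The two full-height stiles are 647 mm tall; the top rail sits at z = 561 and is 86 mm tall, so the border above the opening is 647 − 561 = 86 mm, matching the stile x-width.


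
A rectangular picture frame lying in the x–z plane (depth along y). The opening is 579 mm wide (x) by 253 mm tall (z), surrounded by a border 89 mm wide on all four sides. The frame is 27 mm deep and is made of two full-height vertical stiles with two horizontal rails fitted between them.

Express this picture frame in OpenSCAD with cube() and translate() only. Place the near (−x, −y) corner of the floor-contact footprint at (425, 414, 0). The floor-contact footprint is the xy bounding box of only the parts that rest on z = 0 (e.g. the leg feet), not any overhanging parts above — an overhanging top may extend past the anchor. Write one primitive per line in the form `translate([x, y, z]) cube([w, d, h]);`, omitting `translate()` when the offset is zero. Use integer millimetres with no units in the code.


translate([425, 414, 0]) cube([89, 27, 431]);
translate([1093, 414, 0]) cube([89, 27, 431]);
translate([514, 414, 0]) cube([579, 27, 89]);
translate([514, 414, 342]) cube([579, 27, 89]);


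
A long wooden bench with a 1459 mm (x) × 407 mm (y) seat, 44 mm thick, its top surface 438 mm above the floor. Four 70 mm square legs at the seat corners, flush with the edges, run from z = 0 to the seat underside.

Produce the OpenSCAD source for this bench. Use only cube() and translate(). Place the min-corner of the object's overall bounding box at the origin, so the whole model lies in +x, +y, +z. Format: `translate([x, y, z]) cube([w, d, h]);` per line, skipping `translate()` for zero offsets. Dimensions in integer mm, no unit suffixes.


// leg_h = 438 − 44 = 394
translate([0, 0, 394]) cube([1459, 407, 44]);
cube([70, 70, 394]);
translate([0, 337, 0]) cube([70, 70, 394]);
translate([1389, 0, 0]) cube([70, 70, 394]);
translate([1389, 337, 0]) cube([70, 70, 394]);


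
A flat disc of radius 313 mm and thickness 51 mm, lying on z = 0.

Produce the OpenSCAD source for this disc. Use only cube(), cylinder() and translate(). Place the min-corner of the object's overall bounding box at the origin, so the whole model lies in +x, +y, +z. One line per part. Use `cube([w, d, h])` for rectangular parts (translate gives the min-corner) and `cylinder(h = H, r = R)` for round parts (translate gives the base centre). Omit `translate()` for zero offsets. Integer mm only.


translate([313, 313, 0]) cylinder(h = 51, r = 313);


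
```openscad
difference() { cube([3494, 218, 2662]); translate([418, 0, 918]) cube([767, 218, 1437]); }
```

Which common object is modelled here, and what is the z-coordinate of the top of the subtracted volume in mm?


A wall with a window opening. The window head height is 2355 mm.

A wall with a rectangular opening subtracted — a window. Sill at z = 918, opening 1437 mm tall, so the head is at 918 + 1437 = 2355 mm.


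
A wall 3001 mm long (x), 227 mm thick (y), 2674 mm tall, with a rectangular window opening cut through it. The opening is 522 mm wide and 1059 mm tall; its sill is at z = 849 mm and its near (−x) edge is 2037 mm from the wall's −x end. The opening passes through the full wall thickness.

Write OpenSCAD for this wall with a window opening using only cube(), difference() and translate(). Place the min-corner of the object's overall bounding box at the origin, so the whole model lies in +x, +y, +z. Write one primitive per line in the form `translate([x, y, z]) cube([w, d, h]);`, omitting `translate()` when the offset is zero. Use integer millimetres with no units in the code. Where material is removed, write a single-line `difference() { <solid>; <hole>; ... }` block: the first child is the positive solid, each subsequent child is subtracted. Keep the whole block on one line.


difference() { cube([3001, 227, 2674]); translate([2037, 0, 849]) cube([522, 227, 1059]); }


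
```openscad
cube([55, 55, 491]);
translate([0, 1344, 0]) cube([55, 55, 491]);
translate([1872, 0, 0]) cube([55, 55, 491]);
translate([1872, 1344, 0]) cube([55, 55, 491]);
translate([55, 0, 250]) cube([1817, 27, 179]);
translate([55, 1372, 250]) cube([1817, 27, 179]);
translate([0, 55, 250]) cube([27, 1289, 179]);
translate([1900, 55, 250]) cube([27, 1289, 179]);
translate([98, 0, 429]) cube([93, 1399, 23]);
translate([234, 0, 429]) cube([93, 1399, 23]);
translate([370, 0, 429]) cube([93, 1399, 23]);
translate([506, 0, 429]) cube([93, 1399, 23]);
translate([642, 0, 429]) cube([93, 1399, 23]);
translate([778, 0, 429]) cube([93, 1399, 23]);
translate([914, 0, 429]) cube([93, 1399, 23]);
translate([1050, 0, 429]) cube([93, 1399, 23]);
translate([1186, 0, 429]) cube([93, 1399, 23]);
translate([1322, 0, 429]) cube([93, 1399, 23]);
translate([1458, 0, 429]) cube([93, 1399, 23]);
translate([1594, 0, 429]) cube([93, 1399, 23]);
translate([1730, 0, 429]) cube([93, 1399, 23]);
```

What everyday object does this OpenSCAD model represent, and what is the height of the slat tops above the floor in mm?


A bed frame. The slat-top height is 452 mm.

Four posts, four rails, and a row of slats — a bed frame. Slats sit on the rails at z = 250 + 179 = 429; with slat thickness 23, the top is 452 mm.


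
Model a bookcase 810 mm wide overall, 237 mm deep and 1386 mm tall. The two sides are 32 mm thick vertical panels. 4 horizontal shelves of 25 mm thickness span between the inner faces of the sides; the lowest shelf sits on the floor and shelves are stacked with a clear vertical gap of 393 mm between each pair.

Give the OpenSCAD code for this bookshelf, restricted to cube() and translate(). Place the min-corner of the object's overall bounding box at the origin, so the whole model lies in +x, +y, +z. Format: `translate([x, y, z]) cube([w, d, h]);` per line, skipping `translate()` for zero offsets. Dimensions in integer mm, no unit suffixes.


cube([32, 237, 1386]);
translate([778, 0, 0]) cube([32, 237, 1386]);
translate([32, 0, 0]) cube([746, 237, 25]);
translate([32, 0, 418]) cube([746, 237, 25]);
translate([32, 0, 836]) cube([746, 237, 25]);
translate([32, 0, 1254]) cube([746, 237, 25]);


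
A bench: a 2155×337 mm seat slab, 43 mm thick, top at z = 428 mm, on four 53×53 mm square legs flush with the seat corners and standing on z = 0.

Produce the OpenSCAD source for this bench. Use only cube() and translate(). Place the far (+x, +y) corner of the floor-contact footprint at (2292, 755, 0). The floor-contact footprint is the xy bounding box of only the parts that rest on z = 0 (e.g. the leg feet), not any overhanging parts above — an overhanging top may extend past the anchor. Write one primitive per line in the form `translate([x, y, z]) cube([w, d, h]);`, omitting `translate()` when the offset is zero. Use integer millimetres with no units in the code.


// leg_h = 428 − 43 = 385
translate([137, 418, 385]) cube([2155, 337, 43]);
translate([137, 418, 0]) cube([53, 53, 385]);
translate([137, 702, 0]) cube([53, 53, 385]);
translate([2239, 418, 0]) cube([53, 53, 385]);
translate([2239, 702, 0]) cube([53, 53, 385]);


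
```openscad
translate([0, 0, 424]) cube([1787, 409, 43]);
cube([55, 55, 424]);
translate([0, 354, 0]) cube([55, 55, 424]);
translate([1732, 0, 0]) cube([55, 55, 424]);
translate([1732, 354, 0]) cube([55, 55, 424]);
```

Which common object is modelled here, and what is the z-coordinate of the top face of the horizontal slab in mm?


A bench. The seat-top height is 467 mm.

A long slab on four corner posts — a bench. The slab sits at z = 424 with thickness 43, so the top is 424 + 43 = 467 mm.


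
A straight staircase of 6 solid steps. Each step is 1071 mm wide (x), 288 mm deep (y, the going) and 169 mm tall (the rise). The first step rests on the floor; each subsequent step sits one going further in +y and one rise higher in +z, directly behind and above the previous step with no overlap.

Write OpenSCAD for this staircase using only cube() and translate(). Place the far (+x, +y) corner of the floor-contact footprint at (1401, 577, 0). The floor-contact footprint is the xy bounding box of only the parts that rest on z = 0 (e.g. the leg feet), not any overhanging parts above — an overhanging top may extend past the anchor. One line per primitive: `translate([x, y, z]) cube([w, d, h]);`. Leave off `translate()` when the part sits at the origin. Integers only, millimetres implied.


translate([330, 289, 0]) cube([1071, 288, 169]);
translate([330, 577, 169]) cube([1071, 288, 169]);
translate([330, 865, 338]) cube([1071, 288, 169]);
translate([330, 1153, 507]) cube([1071, 288, 169]);
translate([330, 1441, 676]) cube([1071, 288, 169]);
translate([330, 1729, 845]) cube([1071, 288, 169]);


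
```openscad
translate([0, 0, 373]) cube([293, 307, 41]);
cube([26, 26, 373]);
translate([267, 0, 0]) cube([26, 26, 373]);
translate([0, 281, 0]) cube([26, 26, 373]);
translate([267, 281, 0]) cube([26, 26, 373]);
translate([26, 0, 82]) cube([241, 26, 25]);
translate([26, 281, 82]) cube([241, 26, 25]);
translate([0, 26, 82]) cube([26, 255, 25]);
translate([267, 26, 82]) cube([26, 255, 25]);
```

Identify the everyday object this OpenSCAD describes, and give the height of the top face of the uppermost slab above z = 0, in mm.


A stool. The seat height is 414 mm.

A 293×307×41 slab at z = 373 on four corner posts — a stool. The seat top is 373 + 41 = 414 mm.


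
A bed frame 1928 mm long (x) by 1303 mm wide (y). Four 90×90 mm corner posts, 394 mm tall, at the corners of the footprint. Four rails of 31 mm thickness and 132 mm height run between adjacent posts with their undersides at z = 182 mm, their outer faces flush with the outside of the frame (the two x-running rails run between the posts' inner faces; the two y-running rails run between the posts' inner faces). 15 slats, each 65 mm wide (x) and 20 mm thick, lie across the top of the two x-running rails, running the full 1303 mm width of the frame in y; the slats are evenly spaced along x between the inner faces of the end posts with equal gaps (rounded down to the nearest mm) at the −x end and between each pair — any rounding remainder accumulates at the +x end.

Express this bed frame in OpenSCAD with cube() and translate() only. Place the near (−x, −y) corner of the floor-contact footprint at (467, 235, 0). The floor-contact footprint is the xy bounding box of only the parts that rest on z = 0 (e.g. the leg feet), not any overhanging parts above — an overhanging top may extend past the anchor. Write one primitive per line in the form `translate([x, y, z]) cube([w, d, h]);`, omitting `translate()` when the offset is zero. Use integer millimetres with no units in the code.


translate([467, 235, 0]) cube([90, 90, 394]);
translate([467, 1448, 0]) cube([90, 90, 394]);
translate([2305, 235, 0]) cube([90, 90, 394]);
translate([2305, 1448, 0]) cube([90, 90, 394]);
translate([557, 235, 182]) cube([1748, 31, 132]);
translate([557, 1507, 182]) cube([1748, 31, 132]);
translate([467, 325, 182]) cube([31, 1123, 132]);
translate([2364, 325, 182]) cube([31, 1123, 132]);
translate([605, 235, 314]) cube([65, 1303, 20]);
translate([718, 235, 314]) cube([65, 1303, 20]);
translate([831, 235, 314]) cube([65, 1303, 20]);
translate([944, 235, 314]) cube([65, 1303, 20]);
translate([1057, 235, 314]) cube([65, 1303, 20]);
translate([1170, 235, 314]) cube([65, 1303, 20]);
translate([1283, 235, 314]) cube([65, 1303, 20]);
translate([1396, 235, 314]) cube([65, 1303, 20]);
translate([1509, 235, 314]) cube([65, 1303, 20]);
translate([1622, 235, 314]) cube([65, 1303, 20]);
translate([1735, 235, 314]) cube([65, 1303, 20]);
translate([1848, 235, 314]) cube([65, 1303, 20]);
translate([1961, 235, 314]) cube([65, 1303, 20]);
translate([2074, 235, 314]) cube([65, 1303, 20]);
translate([2187, 235, 314]) cube([65, 1303, 20]);


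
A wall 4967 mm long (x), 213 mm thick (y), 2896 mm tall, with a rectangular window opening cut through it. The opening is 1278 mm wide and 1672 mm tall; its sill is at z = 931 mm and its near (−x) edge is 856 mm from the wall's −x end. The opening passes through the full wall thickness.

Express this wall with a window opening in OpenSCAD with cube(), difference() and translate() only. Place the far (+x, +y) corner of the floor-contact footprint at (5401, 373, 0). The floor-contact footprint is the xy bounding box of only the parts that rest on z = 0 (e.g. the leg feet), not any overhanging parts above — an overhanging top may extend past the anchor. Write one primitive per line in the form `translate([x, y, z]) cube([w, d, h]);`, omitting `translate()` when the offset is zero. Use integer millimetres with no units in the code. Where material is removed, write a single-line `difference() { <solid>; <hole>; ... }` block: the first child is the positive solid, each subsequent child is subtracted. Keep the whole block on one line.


difference() { translate([434, 160, 0]) cube([4967, 213, 2896]); translate([1290, 160, 931]) cube([1278, 213, 1672]); }


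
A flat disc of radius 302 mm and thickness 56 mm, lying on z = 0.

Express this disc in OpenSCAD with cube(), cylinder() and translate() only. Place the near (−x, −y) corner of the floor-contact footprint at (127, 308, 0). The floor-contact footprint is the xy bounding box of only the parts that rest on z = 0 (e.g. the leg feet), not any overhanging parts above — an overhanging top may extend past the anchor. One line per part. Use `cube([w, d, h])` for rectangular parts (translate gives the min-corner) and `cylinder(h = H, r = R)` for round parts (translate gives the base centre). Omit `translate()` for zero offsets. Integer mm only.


translate([429, 610, 0]) cylinder(h = 56, r = 302);


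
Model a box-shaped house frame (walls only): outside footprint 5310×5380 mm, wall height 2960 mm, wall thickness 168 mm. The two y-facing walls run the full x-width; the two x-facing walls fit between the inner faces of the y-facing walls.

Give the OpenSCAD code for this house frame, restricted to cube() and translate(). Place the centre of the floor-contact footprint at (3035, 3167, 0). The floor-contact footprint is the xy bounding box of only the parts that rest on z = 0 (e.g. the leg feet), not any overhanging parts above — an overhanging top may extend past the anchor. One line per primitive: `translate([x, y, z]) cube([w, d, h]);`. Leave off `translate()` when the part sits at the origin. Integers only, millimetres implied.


translate([380, 477, 0]) cube([5310, 168, 2960]);
translate([380, 5689, 0]) cube([5310, 168, 2960]);
translate([380, 645, 0]) cube([168, 5044, 2960]);
translate([5522, 645, 0]) cube([168, 5044, 2960]);


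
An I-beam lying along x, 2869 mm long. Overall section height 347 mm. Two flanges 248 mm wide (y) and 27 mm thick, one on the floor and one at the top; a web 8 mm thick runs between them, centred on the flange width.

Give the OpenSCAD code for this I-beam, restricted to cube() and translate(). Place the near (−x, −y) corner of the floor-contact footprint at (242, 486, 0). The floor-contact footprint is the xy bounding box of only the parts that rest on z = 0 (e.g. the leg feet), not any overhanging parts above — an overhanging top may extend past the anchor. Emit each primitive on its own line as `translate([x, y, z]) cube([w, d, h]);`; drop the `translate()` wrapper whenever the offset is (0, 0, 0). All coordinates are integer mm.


translate([242, 486, 0]) cube([2869, 248, 27]);
translate([242, 606, 27]) cube([2869, 8, 293]);
translate([242, 486, 320]) cube([2869, 248, 27]);


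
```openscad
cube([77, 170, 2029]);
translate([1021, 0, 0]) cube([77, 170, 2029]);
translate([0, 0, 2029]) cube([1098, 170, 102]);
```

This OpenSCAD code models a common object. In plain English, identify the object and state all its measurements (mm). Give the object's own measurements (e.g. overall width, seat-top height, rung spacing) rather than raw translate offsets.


A door frame. The clear opening is 944 mm wide and 2029 mm high. Two 77 mm wide jambs, 170 mm deep, stand either side of the opening from the floor to the top of the opening. A 102 mm thick head sits across the top of both jambs, spanning the full outside width of the frame.


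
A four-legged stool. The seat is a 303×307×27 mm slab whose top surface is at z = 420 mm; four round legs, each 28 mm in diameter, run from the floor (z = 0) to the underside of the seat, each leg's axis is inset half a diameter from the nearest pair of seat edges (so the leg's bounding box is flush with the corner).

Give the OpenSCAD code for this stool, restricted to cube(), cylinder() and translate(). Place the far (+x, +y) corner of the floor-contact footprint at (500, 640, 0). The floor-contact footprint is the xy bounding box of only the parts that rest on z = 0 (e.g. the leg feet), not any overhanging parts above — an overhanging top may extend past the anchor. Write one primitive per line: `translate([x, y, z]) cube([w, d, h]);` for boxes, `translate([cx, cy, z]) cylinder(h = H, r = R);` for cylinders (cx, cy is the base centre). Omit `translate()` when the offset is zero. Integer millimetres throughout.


// leg_h = 420 - 27 = 393
translate([197, 333, 393]) cube([303, 307, 27]);
translate([211, 347, 0]) cylinder(h = 393, r = 14);
translate([486, 347, 0]) cylinder(h = 393, r = 14);
translate([211, 626, 0]) cylinder(h = 393, r = 14);
translate([486, 626, 0]) cylinder(h = 393, r = 14);


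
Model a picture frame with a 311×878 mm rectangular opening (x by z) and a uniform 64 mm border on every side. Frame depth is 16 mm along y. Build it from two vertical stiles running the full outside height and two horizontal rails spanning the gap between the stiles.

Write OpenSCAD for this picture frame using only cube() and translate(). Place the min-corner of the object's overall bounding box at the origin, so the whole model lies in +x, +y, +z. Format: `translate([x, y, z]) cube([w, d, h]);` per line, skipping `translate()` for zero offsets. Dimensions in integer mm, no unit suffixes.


cube([64, 16, 1006]);
translate([375, 0, 0]) cube([64, 16, 1006]);
translate([64, 0, 0]) cube([311, 16, 64]);
translate([64, 0, 942]) cube([311, 16, 64]);


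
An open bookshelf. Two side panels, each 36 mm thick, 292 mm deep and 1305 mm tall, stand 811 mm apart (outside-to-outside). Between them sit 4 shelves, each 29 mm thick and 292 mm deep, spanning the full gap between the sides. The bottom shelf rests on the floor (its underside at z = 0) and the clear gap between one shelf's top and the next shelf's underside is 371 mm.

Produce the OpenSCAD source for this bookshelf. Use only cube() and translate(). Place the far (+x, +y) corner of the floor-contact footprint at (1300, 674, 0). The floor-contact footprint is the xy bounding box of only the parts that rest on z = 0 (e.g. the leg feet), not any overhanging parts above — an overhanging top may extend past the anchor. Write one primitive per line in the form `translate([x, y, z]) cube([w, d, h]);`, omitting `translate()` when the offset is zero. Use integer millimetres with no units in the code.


translate([489, 382, 0]) cube([36, 292, 1305]);
translate([1264, 382, 0]) cube([36, 292, 1305]);
translate([525, 382, 0]) cube([739, 292, 29]);
translate([525, 382, 400]) cube([739, 292, 29]);
translate([525, 382, 800]) cube([739, 292, 29]);
translate([525, 382, 1200]) cube([739, 292, 29]);


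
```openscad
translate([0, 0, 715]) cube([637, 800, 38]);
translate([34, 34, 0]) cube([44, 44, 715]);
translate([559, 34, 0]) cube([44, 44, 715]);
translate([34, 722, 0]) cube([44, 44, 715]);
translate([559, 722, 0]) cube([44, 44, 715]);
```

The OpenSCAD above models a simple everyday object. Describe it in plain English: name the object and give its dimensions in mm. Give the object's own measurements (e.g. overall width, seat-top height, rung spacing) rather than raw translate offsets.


A table: top 637 mm (x) × 800 mm (y), 38 mm thick, upper face at z = 753 mm, on four 44×44 mm square legs, each inset 34 mm from the nearest pair of top edges from z = 0 to the bottom of the top.


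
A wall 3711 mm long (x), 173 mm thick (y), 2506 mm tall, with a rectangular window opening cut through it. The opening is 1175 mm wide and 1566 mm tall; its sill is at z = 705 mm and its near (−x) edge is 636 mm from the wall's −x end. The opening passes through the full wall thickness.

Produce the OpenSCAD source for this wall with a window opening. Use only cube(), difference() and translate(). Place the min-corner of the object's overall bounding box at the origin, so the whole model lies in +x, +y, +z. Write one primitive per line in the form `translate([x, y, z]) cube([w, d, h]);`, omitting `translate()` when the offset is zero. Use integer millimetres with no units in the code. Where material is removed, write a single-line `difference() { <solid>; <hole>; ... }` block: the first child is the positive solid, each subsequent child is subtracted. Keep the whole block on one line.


difference() { cube([3711, 173, 2506]); translate([636, 0, 705]) cube([1175, 173, 1566]); }


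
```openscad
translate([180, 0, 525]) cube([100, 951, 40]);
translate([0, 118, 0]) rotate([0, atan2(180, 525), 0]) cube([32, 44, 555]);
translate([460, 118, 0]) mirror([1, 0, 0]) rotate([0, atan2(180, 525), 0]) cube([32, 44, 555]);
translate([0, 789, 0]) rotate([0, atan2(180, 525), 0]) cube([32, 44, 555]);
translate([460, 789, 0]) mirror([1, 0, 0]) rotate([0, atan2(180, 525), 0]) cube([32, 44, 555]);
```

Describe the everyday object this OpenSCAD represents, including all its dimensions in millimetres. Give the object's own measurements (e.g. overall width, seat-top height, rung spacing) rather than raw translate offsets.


A sawhorse. A 100×951×40 mm beam (x, y, z) sits on two A-frame leg pairs. Each pair is two raked legs of 32×44 mm section (44 mm along y) splaying symmetrically in x. Each leg rises 525 mm vertically over 180 mm of horizontal reach and is 555 mm long along its own axis. Every leg's outer bottom edge rests on the floor and its outer top edge meets a bottom edge of the beam — the left legs (tilting toward +x) meet the beam's −x bottom edge, the right legs (their mirror images, tilting toward −x) meet its +x bottom edge — so the leg tops tuck under the beam, the beam's underside is 525 mm above the floor, and the feet are 460 mm apart outside-to-outside with the beam centred between them. The two leg pairs are set in 118 mm from either end of the beam.


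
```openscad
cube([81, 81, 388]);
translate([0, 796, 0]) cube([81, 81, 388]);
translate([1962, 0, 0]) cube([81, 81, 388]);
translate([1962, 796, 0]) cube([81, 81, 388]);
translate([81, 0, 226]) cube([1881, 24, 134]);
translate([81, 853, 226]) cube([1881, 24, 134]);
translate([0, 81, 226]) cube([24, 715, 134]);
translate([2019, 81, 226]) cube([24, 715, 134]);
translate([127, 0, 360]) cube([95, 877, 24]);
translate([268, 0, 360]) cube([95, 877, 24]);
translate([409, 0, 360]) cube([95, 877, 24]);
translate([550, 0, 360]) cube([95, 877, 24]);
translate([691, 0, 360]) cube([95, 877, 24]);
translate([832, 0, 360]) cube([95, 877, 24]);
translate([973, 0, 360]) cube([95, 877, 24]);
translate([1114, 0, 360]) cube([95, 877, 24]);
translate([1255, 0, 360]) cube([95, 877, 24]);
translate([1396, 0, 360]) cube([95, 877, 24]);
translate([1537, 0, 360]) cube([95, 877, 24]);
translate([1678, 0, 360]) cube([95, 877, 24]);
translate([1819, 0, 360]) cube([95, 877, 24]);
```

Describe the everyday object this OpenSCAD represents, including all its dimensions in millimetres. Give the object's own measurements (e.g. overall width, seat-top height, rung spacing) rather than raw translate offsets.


A bed frame 2043 mm long (x) by 877 mm wide (y). Four 81×81 mm corner posts, 388 mm tall, at the corners of the footprint. Four rails of 24 mm thickness and 134 mm height run between adjacent posts with their undersides at z = 226 mm, their outer faces flush with the outside of the frame (the two x-running rails run between the posts' inner faces; the two y-running rails run between the posts' inner faces). 13 slats, each 95 mm wide (x) and 24 mm thick, lie across the top of the two x-running rails, running the full 877 mm width of the frame in y; along x they sit between the end posts with a 46 mm gap after the −x posts and between neighbouring slats, leaving 48 mm before the +x posts.


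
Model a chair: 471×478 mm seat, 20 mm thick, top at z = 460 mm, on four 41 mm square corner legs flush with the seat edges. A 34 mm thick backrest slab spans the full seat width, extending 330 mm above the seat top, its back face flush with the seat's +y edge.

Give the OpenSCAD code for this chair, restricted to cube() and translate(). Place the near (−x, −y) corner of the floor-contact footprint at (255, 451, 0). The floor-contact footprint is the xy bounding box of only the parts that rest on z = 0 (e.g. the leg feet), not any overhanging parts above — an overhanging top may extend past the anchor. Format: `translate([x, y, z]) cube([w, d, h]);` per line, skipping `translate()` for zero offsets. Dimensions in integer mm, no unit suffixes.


translate([255, 451, 440]) cube([471, 478, 20]);
translate([255, 451, 0]) cube([41, 41, 440]);
translate([685, 451, 0]) cube([41, 41, 440]);
translate([255, 888, 0]) cube([41, 41, 440]);
translate([685, 888, 0]) cube([41, 41, 440]);
translate([255, 895, 460]) cube([471, 34, 330]);


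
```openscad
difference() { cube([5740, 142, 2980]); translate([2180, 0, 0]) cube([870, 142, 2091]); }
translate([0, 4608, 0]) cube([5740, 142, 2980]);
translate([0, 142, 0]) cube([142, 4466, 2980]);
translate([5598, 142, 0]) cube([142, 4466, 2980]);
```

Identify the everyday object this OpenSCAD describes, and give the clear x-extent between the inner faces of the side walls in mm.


A single room. The interior width is 5456 mm.

Four walls enclosing a rectangle with a door in the front wall — a room. Outside width 5740 minus two 142 mm walls gives 5456 mm.


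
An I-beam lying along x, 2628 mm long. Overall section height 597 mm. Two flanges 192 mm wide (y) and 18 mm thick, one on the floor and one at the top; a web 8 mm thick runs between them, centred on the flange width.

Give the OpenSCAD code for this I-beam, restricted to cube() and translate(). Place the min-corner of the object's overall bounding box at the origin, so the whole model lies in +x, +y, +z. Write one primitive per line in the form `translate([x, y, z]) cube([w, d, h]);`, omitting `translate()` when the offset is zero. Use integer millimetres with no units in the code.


cube([2628, 192, 18]);
translate([0, 92, 18]) cube([2628, 8, 561]);
translate([0, 0, 579]) cube([2628, 192, 18]);


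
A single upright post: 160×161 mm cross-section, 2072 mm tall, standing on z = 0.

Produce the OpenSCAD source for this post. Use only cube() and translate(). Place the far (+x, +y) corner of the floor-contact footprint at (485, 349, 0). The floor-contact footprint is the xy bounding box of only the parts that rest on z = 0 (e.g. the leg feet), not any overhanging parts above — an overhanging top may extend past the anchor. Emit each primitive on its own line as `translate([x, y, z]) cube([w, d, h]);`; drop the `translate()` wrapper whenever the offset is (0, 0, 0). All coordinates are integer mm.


translate([325, 188, 0]) cube([160, 161, 2072]);


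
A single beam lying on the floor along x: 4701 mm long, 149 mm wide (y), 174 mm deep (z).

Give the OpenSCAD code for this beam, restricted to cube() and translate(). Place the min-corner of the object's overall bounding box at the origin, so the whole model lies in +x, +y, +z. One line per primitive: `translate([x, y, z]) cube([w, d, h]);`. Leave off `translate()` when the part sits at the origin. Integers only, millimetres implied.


cube([4701, 149, 174]);


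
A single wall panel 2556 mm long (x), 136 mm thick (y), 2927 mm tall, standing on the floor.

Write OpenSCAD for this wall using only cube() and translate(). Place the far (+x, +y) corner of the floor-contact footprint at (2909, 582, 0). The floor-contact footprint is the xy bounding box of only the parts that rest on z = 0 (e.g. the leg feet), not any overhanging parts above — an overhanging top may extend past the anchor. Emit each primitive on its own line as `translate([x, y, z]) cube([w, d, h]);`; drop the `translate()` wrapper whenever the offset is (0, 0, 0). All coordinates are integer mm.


translate([353, 446, 0]) cube([2556, 136, 2927]);


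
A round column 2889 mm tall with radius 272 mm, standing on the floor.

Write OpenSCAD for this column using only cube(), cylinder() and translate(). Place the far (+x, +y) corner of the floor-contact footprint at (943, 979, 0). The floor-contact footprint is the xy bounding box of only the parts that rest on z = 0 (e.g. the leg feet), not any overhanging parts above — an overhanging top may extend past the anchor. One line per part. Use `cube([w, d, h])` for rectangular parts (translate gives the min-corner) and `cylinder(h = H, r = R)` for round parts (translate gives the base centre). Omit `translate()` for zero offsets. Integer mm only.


translate([671, 707, 0]) cylinder(h = 2889, r = 272);


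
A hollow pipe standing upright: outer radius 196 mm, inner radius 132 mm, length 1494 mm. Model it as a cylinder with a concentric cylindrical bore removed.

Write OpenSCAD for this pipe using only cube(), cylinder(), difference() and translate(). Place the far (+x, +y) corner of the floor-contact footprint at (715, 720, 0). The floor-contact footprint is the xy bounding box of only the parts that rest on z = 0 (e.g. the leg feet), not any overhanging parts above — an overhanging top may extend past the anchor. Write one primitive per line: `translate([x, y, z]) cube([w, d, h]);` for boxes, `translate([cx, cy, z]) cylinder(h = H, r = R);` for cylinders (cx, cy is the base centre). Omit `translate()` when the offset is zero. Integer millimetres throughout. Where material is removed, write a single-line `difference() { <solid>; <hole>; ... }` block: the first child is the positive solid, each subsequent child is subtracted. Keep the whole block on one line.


difference() { translate([519, 524, 0]) cylinder(h = 1494, r = 196); translate([519, 524, 0]) cylinder(h = 1494, r = 132); }


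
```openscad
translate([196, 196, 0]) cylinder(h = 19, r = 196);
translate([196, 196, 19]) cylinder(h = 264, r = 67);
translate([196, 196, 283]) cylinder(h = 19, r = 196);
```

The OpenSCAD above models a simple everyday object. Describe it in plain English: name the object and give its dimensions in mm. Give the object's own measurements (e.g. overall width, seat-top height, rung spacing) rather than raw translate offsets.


A spool: two coaxial disc flanges of radius 196 mm and thickness 19 mm, joined by a core cylinder of radius 67 mm and height 264 mm. The lower flange rests on z = 0 and the three cylinders share a vertical axis.


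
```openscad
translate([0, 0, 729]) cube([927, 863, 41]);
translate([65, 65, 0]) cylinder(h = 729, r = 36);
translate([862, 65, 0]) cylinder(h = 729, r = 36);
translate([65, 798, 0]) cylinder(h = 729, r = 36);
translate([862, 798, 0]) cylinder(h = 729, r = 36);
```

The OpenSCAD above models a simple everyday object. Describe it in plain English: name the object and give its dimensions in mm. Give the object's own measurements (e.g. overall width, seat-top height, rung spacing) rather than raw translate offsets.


A rectangular dining table. The top is 927×863×41 mm with its upper surface at z = 770 mm. It stands on four round legs of 72 mm diameter, each leg's bounding box inset 29 mm from the nearest pair of top edges, running from the floor to the underside of the top.


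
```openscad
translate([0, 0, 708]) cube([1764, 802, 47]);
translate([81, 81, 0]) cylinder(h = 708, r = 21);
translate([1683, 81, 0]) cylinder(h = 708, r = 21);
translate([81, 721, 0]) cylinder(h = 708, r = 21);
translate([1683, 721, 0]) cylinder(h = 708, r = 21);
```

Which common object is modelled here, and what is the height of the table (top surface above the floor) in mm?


A table. The table height is 755 mm.

A 1764×802×47 slab sits at z = 708 on four Ø42 mm round legs — a table. The top surface is at 708 + 47 = 755 mm.


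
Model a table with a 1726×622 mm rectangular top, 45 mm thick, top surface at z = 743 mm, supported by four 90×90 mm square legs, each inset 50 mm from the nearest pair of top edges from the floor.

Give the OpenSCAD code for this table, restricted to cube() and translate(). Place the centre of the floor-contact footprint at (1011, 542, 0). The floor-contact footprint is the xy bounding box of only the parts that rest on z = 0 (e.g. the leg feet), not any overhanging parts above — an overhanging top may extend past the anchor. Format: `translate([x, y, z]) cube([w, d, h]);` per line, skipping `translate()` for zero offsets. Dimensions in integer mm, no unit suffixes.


translate([148, 231, 698]) cube([1726, 622, 45]);
translate([198, 281, 0]) cube([90, 90, 698]);
translate([1734, 281, 0]) cube([90, 90, 698]);
translate([198, 713, 0]) cube([90, 90, 698]);
translate([1734, 713, 0]) cube([90, 90, 698]);
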